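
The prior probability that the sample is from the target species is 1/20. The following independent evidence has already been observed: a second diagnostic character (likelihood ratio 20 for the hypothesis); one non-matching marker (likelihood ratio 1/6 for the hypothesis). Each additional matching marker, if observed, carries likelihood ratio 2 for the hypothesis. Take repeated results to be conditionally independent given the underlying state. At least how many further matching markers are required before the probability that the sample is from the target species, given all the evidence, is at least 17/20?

Prior odds = 0.05/0.95 = 1/19.
Combined Bayes factor of the evidence already in hand = 20 × (1/6) = 10/3.
Odds after that evidence = (1/19) × 10/3 = 10/57.
Target odds = 0.85/0.15 = 17/3.
Need 2ⁿ ≥ 17/3 ÷ (10/57) = 32.3.
2⁵ = 32 falls short of 32.3 but 2⁶ = 64 reaches it, so n = 6.

6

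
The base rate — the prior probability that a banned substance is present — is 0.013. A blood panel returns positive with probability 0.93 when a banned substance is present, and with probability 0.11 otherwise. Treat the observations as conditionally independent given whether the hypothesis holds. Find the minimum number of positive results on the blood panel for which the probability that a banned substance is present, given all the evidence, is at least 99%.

Prior odds: 0.013 ÷ 0.987 = 13/987.
Likelihood ratio of a positive result = 0.93/0.11 = 93/11.
Target posterior odds = 0.99/0.01 = 99.
Require (93/11)ⁿ ≥ 99 ÷ (13/987) = 97713/13.
(93/11)⁴ = 74805201/14641 falls short of 97713/13 but (93/11)⁵ ≈43196.8 reaches it, so n = 5.

5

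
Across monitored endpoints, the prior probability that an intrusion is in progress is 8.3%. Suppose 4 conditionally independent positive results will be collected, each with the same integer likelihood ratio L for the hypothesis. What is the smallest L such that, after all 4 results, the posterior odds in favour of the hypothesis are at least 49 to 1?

Prior odds = 0.083/0.917 = 83/917.
Target odds = 49.
Need L⁴ ≥ 49 ÷ (83/917) = 44933/83.
4⁴ = 256 < 44933/83 ≤ 625 = 5⁴, so L = 5.

5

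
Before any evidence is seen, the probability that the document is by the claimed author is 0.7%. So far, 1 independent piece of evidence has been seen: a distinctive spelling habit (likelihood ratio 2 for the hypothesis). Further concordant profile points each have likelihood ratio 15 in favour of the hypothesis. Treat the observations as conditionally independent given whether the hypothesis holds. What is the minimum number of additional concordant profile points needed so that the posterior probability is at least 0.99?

Prior odds = 0.007/0.993 = 7/993.
Bayes factor of the evidence already in hand = 2.
Odds after that evidence = (7/993) × 2 = 14/993.
Target odds = 0.99/0.01 = 99.
Need 15ⁿ ≥ 99 ÷ (14/993) = 98307/14.
15³ = 3375 falls short of 98307/14 but 15⁴ = 50625 reaches it, so n = 4.

4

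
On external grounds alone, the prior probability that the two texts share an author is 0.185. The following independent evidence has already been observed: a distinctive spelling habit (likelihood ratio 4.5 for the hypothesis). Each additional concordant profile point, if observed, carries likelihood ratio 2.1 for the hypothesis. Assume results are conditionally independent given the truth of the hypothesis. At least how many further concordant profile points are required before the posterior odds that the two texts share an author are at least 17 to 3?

Prior odds = 0.185/0.815 = 37/163.
Bayes factor of the evidence already in hand = 4.5.
Odds after that evidence = (37/163) × 4.5 = 333/326.
Target odds = 17/3.
Need 2.1ⁿ ≥ 17/3 ÷ (333/326) = 5542/999.
2.1² = 4.41 falls short of 5542/999 but 2.1³ = 9.261 reaches it, so n = 3.

3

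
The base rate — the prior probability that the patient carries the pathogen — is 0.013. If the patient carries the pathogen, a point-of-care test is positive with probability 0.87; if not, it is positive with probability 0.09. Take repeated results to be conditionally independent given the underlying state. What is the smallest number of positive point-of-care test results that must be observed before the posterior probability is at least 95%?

Prior odds: 0.013 ÷ 0.987 = 13/987.
Likelihood ratio of a positive = 0.87/0.09 = 29/3.
Target posterior odds = 0.95/0.05 = 19.
Require (29/3)ⁿ ≥ 19 ÷ (13/987) = 18753/13.
(29/3)³ = 24389/27 falls short of 18753/13 but (29/3)⁴ = 707281/81 reaches it, so n = 4.

4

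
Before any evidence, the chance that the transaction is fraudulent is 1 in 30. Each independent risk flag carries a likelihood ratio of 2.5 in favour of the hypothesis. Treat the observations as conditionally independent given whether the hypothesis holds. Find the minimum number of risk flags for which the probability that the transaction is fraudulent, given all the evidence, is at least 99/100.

Prior odds = (1/30)/(29/30) = 1/29.
Likelihood ratio per risk flag = 2.5.
Target odds: 0.99 ÷ 0.01 = 99.
Require 2.5ⁿ ≥ 99 ÷ (1/29) = 2871.
2.5⁸ = 390625/256 falls short of 2871 but 2.5⁹ = 1953125/512 reaches it, so n = 9.

9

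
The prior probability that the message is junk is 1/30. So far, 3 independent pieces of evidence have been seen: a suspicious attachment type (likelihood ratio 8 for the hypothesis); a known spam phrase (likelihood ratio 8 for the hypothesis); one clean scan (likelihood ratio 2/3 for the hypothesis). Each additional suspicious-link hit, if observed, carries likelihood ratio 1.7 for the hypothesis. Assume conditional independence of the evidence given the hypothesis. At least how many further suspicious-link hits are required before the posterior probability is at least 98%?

7

Prior odds = (1/30)/(29/30) = 1/29.
Combined Bayes factor of the evidence already in hand = 8 × 8 × (2/3) = 128/3.
Odds after that evidence = (1/29) × 128/3 = 128/87.
Target odds = 0.98/0.02 = 49.
Need 1.7ⁿ ≥ 49 ÷ (128/87) = 33.3046875.
1.7⁶ = 24137569/1000000 falls short of 33.3046875 but 1.7⁷ = 410338673/10000000 reaches it, so n = 7.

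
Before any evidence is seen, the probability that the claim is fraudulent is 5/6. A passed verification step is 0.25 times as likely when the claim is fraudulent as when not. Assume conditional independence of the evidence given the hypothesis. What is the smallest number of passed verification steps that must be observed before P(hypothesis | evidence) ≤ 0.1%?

Prior odds = (5/6)/(1/6) = 5.
Likelihood ratio per passed verification step = 0.25.
Target odds: 0.001 ÷ 0.999 = 1/999.
Require 0.25ⁿ ≤ 1/999 ÷ 5 = 1/4995.
0.25⁶ = 1/4096 is still above 1/4995 but 0.25⁷ = 1/16384 is at or below it, so n = 7.

7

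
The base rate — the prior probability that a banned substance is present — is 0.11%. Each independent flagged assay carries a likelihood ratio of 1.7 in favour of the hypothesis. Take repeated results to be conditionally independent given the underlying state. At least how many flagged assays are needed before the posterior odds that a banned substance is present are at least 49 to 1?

21

Prior odds = 0.0011/0.9989 = 11/9989.
Likelihood ratio per flagged assay = 1.7.
Target odds = 49.
Require 1.7ⁿ ≥ 49 ÷ (11/9989) = 489461/11.
1.7²⁰ ≈40642.3 falls short of 489461/11 but 1.7²¹ ≈69091.9 reaches it, so n = 21.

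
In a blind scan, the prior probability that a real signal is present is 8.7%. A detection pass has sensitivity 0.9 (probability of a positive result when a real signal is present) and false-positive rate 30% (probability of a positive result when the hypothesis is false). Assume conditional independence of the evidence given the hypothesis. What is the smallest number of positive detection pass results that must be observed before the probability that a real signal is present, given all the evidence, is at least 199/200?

Prior odds = 0.087/0.913 = 87/913.
Likelihood ratio of a positive result = 0.9/0.3 = 3.
Target odds: 0.995 ÷ 0.005 = 199.
Require 3ⁿ ≥ 199 ÷ (87/913) = 181687/87.
3⁶ = 729 falls short of 181687/87 but 3⁷ = 2187 reaches it, so n = 7.

7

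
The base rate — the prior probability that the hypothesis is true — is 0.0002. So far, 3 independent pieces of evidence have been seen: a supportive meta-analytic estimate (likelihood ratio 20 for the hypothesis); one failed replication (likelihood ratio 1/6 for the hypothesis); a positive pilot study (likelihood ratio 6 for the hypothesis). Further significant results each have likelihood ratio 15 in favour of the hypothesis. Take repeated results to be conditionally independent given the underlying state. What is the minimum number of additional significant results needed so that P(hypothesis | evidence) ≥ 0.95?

Prior odds = 0.0002/0.9998 = 1/4999.
Combined Bayes factor of the evidence already in hand = 20 × (1/6) × 6 = 20.
Odds after that evidence = (1/4999) × 20 = 20/4999.
Target odds = 0.95/0.05 = 19.
Need 15ⁿ ≥ 19 ÷ (20/4999) = 4749.05.
15³ = 3375 falls short of 4749.05 but 15⁴ = 50625 reaches it, so n = 4.

4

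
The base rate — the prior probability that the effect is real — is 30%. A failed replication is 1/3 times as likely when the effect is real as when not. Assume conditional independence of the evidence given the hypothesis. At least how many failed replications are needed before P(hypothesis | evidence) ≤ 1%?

4

Prior odds = 0.3/0.7 = 3/7.
Likelihood ratio per failed replication = 1/3.
Target posterior odds = 0.01/0.99 = 1/99.
Require (1/3)ⁿ ≤ 1/99 ÷ (3/7) = 7/297.
(1/3)³ = 1/27 is still above 7/297 but (1/3)⁴ = 1/81 is at or below it, so n = 4.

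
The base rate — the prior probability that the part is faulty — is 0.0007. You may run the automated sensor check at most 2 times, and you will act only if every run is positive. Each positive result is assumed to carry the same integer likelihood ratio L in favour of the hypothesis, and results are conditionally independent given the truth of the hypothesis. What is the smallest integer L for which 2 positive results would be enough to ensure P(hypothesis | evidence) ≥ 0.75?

Prior odds = 0.0007/0.9993 = 7/9993.
Target odds = 0.75/0.25 = 3.
Need L² ≥ 3 ÷ (7/9993) = 29979/7.
65² = 4225 < 29979/7 ≤ 4356 = 66², so L = 66.

66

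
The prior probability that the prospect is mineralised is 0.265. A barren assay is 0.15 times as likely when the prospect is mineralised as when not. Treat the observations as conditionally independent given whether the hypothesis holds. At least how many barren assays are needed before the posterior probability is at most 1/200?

Prior odds = 0.265/0.735 = 53/147.
Likelihood ratio per barren assay = 0.15.
Target odds: 0.005 ÷ 0.995 = 1/199.
Need (53/147) × 0.15ⁿ ≤ 1/199, i.e. 0.15ⁿ ≤ 147/10547.
0.15² = 0.0225 is still above 147/10547 but 0.15³ = 0.003375 is at or below it, so n = 3.

3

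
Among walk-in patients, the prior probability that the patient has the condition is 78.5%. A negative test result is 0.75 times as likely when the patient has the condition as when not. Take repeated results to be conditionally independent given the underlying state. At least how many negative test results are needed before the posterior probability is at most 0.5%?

Prior odds: 0.785 ÷ 0.215 = 157/43.
Likelihood ratio per negative test result = 0.75.
Target odds: 0.005 ÷ 0.995 = 1/199.
Need (157/43) × 0.75ⁿ ≤ 1/199, i.e. 0.75ⁿ ≤ 43/31243.
0.75²² ≈0.00178381 is still above 43/31243 but 0.75²³ ≈0.00133786 is at or below it, so n = 23.

23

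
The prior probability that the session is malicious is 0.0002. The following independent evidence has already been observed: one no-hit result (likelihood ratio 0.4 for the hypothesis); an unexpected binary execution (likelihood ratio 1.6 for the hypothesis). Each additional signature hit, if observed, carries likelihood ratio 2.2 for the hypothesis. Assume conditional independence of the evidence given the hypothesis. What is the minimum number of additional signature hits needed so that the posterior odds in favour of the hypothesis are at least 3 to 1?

Prior odds = 0.0002/0.9998 = 1/4999.
Combined Bayes factor of the evidence already in hand = 0.4 × 1.6 = 0.64.
Odds after that evidence = (1/4999) × 0.64 = 16/124975.
Target odds = 3.
Need 2.2ⁿ ≥ 3 ÷ (16/124975) = 23432.8125.
2.2¹² ≈12855 falls short of 23432.8125 but 2.2¹³ ≈28281 reaches it, so n = 13.

13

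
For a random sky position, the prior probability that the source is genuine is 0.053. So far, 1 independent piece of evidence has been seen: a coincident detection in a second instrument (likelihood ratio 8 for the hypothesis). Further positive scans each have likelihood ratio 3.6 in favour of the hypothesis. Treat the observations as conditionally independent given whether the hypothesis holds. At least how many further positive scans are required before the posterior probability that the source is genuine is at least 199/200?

Prior odds = 0.053/0.947 = 53/947.
Bayes factor of the evidence already in hand = 8.
Odds after that evidence = (53/947) × 8 = 424/947.
Target odds = 0.995/0.005 = 199.
Need 3.6ⁿ ≥ 199 ÷ (424/947) = 188453/424.
3.6⁴ = 167.9616 falls short of 188453/424 but 3.6⁵ = 604.66176 reaches it, so n = 5.

5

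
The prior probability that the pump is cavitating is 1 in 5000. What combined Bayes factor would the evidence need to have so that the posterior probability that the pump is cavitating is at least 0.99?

Prior odds = 0.0002/0.9998 = 1/4999.
Target odds = 0.99/0.01 = 99.
Required Bayes factor = 99 ÷ (1/4999) = 494901.

494901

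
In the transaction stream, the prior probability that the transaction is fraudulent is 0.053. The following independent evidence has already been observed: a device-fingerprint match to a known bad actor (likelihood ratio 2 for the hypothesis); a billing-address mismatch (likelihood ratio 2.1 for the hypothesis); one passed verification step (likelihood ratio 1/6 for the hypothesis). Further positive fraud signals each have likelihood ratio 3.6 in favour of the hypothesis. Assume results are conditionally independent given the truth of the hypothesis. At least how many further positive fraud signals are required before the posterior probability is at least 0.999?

8

Prior odds = 0.053/0.947 = 53/947.
Combined Bayes factor of the evidence already in hand = 2 × 2.1 × (1/6) = 0.7.
Odds after that evidence = (53/947) × 0.7 = 371/9470.
Target odds = 0.999/0.001 = 999.
Need 3.6ⁿ ≥ 999 ÷ (371/9470) = 9460530/371.
3.6⁷ = 612220032/78125 falls short of 9460530/371 but 3.6⁸ ≈28211.1 reaches it, so n = 8.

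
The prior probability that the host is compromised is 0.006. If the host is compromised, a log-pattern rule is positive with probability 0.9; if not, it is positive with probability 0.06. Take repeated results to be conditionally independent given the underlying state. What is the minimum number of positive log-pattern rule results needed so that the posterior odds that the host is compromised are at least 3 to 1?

3

Prior odds: 0.006 ÷ 0.994 = 3/497.
Likelihood ratio of a positive = 0.9/0.06 = 15.
Target odds = 3.
Require 15ⁿ ≥ 3 ÷ (3/497) = 497.
15² = 225 falls short of 497 but 15³ = 3375 reaches it, so n = 3.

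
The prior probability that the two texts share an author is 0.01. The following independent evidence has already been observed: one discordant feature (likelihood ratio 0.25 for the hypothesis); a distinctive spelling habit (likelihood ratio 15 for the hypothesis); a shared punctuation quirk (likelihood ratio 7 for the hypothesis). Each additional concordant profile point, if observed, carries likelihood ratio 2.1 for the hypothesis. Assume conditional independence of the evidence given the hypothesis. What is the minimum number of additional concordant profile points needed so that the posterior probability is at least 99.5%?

Prior odds = 0.01/0.99 = 1/99.
Combined Bayes factor of the evidence already in hand = 0.25 × 15 × 7 = 26.25.
Odds after that evidence = (1/99) × 26.25 = 35/132.
Target odds = 0.995/0.005 = 199.
Need 2.1ⁿ ≥ 199 ÷ (35/132) = 26268/35.
2.1⁸ ≈378.229 falls short of 26268/35 but 2.1⁹ ≈794.28 reaches it, so n = 9.

9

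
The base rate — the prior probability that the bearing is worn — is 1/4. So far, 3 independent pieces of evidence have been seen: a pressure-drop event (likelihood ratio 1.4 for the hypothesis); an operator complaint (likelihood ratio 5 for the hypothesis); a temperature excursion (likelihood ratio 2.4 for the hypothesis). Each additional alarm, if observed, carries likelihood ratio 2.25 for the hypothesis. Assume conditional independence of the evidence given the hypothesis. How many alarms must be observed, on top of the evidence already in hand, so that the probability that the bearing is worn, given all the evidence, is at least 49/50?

3

Prior odds = 0.25/0.75 = 1/3.
Combined Bayes factor of the evidence already in hand = 1.4 × 5 × 2.4 = 16.8.
Odds after that evidence = (1/3) × 16.8 = 5.6.
Target odds = 0.98/0.02 = 49.
Need 2.25ⁿ ≥ 49 ÷ 5.6 = 8.75.
2.25² = 5.0625 falls short of 8.75 but 2.25³ = 11.390625 reaches it, so n = 3.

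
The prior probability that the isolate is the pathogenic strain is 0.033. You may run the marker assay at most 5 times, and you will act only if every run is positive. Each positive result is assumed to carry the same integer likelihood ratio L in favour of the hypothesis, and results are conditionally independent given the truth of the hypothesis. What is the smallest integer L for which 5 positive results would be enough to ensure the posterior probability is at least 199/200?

6

Prior odds = 0.033/0.967 = 33/967.
Target odds = 0.995/0.005 = 199.
Need L⁵ ≥ 199 ÷ (33/967) = 192433/33.
5⁵ = 3125 < 192433/33 ≤ 7776 = 6⁵, so L = 6.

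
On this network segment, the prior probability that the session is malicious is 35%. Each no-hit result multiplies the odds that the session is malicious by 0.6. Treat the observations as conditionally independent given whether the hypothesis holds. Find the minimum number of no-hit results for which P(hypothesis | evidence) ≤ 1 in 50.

7

Prior odds = 0.35/0.65 = 7/13.
Likelihood ratio per no-hit result = 0.6.
Target odds: 0.02 ÷ 0.98 = 1/49.
Need (7/13) × 0.6ⁿ ≤ 1/49, i.e. 0.6ⁿ ≤ 13/343.
0.6⁶ = 729/15625 is still above 13/343 but 0.6⁷ = 2187/78125 is at or below it, so n = 7.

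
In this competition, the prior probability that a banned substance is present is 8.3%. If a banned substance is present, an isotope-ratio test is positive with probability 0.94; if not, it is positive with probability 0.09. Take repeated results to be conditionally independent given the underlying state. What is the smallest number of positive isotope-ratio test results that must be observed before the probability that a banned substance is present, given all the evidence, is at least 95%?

Prior odds = 0.083/0.917 = 83/917.
Likelihood ratio of a positive = 0.94/0.09 = 94/9.
Target posterior odds = 0.95/0.05 = 19.
Need (83/917) × (94/9)ⁿ ≥ 19, i.e. (94/9)ⁿ ≥ 17423/83.
(94/9)² = 8836/81 falls short of 17423/83 but (94/9)³ = 830584/729 reaches it, so n = 3.

3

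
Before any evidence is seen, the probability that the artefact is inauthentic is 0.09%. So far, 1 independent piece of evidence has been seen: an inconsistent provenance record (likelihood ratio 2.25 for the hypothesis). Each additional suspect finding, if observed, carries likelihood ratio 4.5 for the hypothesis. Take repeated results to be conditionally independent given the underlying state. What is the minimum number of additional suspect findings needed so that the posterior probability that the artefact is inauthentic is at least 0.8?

6

Prior odds = 0.0009/0.9991 = 9/9991.
Bayes factor of the evidence already in hand = 2.25.
Odds after that evidence = (9/9991) × 2.25 = 81/39964.
Target odds = 0.8/0.2 = 4.
Need 4.5ⁿ ≥ 4 ÷ (81/39964) = 159856/81.
4.5⁵ = 1845.28125 falls short of 159856/81 but 4.5⁶ = 8303.765625 reaches it, so n = 6.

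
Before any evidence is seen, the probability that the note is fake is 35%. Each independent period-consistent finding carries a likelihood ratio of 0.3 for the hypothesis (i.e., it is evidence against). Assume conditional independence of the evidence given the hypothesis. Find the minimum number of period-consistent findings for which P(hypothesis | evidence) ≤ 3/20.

Prior odds: 0.35 ÷ 0.65 = 7/13.
Likelihood ratio per period-consistent finding = 0.3.
Target posterior odds = 0.15/0.85 = 3/17.
Need (7/13) × 0.3ⁿ ≤ 3/17, i.e. 0.3ⁿ ≤ 39/119.
0.3¹ = 0.3, which is already at or below the required 39/119; so n = 1.

1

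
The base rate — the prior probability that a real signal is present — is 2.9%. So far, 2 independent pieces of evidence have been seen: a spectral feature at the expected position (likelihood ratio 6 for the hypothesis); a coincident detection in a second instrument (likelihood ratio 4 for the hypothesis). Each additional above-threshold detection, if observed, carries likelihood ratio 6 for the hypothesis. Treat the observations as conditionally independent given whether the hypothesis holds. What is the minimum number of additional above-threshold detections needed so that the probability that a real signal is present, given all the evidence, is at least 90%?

2

Prior odds = 0.029/0.971 = 29/971.
Combined Bayes factor of the evidence already in hand = 6 × 4 = 24.
Odds after that evidence = (29/971) × 24 = 696/971.
Target odds = 0.9/0.1 = 9.
Need 6ⁿ ≥ 9 ÷ (696/971) = 2913/232.
6¹ = 6 falls short of 2913/232 but 6² = 36 reaches it, so n = 2.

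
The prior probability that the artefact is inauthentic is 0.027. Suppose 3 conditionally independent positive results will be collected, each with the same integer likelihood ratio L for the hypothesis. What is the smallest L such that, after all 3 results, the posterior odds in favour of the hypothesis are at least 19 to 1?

Prior odds = 0.027/0.973 = 27/973.
Target odds = 19.
Need L³ ≥ 19 ÷ (27/973) = 18487/27.
8³ = 512 < 18487/27 ≤ 729 = 9³, so L = 9.

9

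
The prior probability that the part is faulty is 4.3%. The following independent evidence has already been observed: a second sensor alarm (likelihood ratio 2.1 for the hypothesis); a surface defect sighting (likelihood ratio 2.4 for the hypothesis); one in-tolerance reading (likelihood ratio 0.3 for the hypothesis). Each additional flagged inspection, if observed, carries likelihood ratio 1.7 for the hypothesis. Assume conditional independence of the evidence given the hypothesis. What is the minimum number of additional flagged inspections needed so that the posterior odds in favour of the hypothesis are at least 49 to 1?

Prior odds = 0.043/0.957 = 43/957.
Combined Bayes factor of the evidence already in hand = 2.1 × 2.4 × 0.3 = 1.512.
Odds after that evidence = (43/957) × 1.512 = 2709/39875.
Target odds = 49.
Need 1.7ⁿ ≥ 49 ÷ (2709/39875) = 279125/387.
1.7¹² ≈582.622 falls short of 279125/387 but 1.7¹³ ≈990.458 reaches it, so n = 13.

13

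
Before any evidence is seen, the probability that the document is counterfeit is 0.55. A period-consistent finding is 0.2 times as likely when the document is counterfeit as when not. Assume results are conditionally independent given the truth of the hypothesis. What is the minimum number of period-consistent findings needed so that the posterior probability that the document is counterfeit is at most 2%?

3

Prior odds: 0.55 ÷ 0.45 = 11/9.
Likelihood ratio per period-consistent finding = 0.2.
Target posterior odds = 0.02/0.98 = 1/49.
Require 0.2ⁿ ≤ 1/49 ÷ (11/9) = 9/539.
0.2² = 0.04 is still above 9/539 but 0.2³ = 0.008 is at or below it, so n = 3.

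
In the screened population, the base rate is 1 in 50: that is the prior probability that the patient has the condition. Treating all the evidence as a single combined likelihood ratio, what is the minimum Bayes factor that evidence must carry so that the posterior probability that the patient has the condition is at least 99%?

Prior odds = 0.02/0.98 = 1/49.
Target odds = 0.99/0.01 = 99.
Required Bayes factor = 99 ÷ (1/49) = 4851.

4851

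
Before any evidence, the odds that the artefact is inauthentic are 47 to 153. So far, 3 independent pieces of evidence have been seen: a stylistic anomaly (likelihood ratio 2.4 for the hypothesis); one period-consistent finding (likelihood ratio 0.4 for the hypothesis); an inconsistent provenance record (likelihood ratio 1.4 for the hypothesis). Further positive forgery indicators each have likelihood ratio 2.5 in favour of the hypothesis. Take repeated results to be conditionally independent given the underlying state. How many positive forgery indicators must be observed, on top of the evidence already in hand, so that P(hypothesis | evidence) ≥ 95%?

5

Prior odds = 47/153.
Combined Bayes factor of the evidence already in hand = 2.4 × 0.4 × 1.4 = 1.344.
Odds after that evidence = (47/153) × 1.344 = 2632/6375.
Target odds = 0.95/0.05 = 19.
Need 2.5ⁿ ≥ 19 ÷ (2632/6375) = 121125/2632.
2.5⁴ = 39.0625 falls short of 121125/2632 but 2.5⁵ = 97.65625 reaches it, so n = 5.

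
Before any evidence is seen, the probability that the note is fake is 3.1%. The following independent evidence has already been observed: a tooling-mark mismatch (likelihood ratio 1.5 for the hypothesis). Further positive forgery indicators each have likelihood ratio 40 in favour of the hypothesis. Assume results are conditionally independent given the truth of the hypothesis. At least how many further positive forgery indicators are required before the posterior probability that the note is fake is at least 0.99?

3

Prior odds = 0.031/0.969 = 31/969.
Bayes factor of the evidence already in hand = 1.5.
Odds after that evidence = (31/969) × 1.5 = 31/646.
Target odds = 0.99/0.01 = 99.
Need 40ⁿ ≥ 99 ÷ (31/646) = 63954/31.
40² = 1600 falls short of 63954/31 but 40³ = 64000 reaches it, so n = 3.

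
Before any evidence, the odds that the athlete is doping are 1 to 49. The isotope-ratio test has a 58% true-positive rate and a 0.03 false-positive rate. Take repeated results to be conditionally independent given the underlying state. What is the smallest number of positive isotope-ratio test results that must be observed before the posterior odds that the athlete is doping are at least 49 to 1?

Prior odds = 1/49.
Likelihood ratio of a positive result = 0.58/0.03 = 58/3.
Target odds = 49.
Need (1/49) × (58/3)ⁿ ≥ 49, i.e. (58/3)ⁿ ≥ 2401.
(58/3)² = 3364/9 falls short of 2401 but (58/3)³ = 195112/27 reaches it, so n = 3.

3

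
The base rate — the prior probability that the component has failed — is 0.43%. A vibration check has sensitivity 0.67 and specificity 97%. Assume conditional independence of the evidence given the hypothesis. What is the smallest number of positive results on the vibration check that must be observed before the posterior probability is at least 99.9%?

4

Prior odds: 0.0043 ÷ 0.9957 = 43/9957.
False-positive rate = 1 − 0.97 = 0.03; likelihood ratio of a positive = 0.67/0.03 = 67/3.
Target odds: 0.999 ÷ 0.001 = 999.
Need (43/9957) × (67/3)ⁿ ≥ 999, i.e. (67/3)ⁿ ≥ 9947043/43.
(67/3)³ = 300763/27 falls short of 9947043/43 but (67/3)⁴ = 20151121/81 reaches it, so n = 4.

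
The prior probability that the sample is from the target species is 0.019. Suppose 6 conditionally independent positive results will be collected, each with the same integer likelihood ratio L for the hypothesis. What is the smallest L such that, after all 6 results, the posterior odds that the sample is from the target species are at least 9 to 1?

3

Prior odds = 0.019/0.981 = 19/981.
Target odds = 9.
Need L⁶ ≥ 9 ÷ (19/981) = 8829/19.
2⁶ = 64 < 8829/19 ≤ 729 = 3⁶, so L = 3.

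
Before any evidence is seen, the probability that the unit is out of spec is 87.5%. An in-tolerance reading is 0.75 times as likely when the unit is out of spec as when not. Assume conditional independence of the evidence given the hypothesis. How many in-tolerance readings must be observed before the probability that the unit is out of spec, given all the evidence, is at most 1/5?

12

Prior odds: 0.875 ÷ 0.125 = 7.
Likelihood ratio per in-tolerance reading = 0.75.
Target odds: 0.2 ÷ 0.8 = 0.25.
Need 7 × 0.75ⁿ ≤ 0.25, i.e. 0.75ⁿ ≤ 1/28.
0.75¹¹ = 177147/4194304 is still above 1/28 but 0.75¹² = 531441/16777216 is at or below it, so n = 12.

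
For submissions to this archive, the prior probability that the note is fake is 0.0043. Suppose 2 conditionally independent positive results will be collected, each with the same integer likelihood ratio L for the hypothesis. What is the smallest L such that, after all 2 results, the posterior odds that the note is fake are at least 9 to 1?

Prior odds = 0.0043/0.9957 = 43/9957.
Target odds = 9.
Need L² ≥ 9 ÷ (43/9957) = 89613/43.
45² = 2025 < 89613/43 ≤ 2116 = 46², so L = 46.

46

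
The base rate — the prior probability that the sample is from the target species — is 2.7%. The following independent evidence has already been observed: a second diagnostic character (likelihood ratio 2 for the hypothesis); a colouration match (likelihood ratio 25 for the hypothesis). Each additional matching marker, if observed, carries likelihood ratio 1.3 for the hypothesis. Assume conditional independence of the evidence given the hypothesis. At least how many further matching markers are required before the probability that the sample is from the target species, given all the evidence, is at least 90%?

Prior odds = 0.027/0.973 = 27/973.
Combined Bayes factor of the evidence already in hand = 2 × 25 = 50.
Odds after that evidence = (27/973) × 50 = 1350/973.
Target odds = 0.9/0.1 = 9.
Need 1.3ⁿ ≥ 9 ÷ (1350/973) = 973/150.
1.3⁷ = 62748517/10000000 falls short of 973/150 but 1.3⁸ = 815730721/100000000 reaches it, so n = 8.

8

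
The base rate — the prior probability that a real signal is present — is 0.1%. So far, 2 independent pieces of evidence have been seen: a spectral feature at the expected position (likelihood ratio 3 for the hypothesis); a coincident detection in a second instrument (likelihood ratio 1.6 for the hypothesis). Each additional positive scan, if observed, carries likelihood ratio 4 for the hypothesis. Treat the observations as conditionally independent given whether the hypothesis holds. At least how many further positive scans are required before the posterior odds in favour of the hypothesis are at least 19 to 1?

Prior odds = 0.001/0.999 = 1/999.
Combined Bayes factor of the evidence already in hand = 3 × 1.6 = 4.8.
Odds after that evidence = (1/999) × 4.8 = 8/1665.
Target odds = 19.
Need 4ⁿ ≥ 19 ÷ (8/1665) = 3954.375.
4⁵ = 1024 falls short of 3954.375 but 4⁶ = 4096 reaches it, so n = 6.

6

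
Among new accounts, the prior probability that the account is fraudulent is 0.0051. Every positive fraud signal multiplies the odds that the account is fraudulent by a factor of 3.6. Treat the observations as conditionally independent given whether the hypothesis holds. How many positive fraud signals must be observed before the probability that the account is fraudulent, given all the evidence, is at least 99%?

Prior odds: 0.0051 ÷ 0.9949 = 51/9949.
Likelihood ratio per positive fraud signal = 3.6.
Target posterior odds = 0.99/0.01 = 99.
Need (51/9949) × 3.6ⁿ ≥ 99, i.e. 3.6ⁿ ≥ 328317/17.
3.6⁷ = 612220032/78125 falls short of 328317/17 but 3.6⁸ ≈28211.1 reaches it, so n = 8.

8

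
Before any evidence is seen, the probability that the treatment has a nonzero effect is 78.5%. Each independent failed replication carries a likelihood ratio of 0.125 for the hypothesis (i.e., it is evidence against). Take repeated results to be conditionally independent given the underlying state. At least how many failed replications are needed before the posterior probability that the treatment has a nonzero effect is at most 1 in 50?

Prior odds: 0.785 ÷ 0.215 = 157/43.
Likelihood ratio per failed replication = 0.125.
Target odds: 0.02 ÷ 0.98 = 1/49.
Need (157/43) × 0.125ⁿ ≤ 1/49, i.e. 0.125ⁿ ≤ 43/7693.
0.125² = 0.015625 is still above 43/7693 but 0.125³ = 0.001953125 is at or below it, so n = 3.

3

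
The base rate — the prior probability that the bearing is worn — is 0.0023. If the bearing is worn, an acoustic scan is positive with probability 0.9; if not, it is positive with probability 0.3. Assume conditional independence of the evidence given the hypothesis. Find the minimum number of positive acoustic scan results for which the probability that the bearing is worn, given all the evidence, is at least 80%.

7

Prior odds: 0.0023 ÷ 0.9977 = 23/9977.
Likelihood ratio of a positive = 0.9/0.3 = 3.
Target odds: 0.8 ÷ 0.2 = 4.
Require 3ⁿ ≥ 4 ÷ (23/9977) = 39908/23.
3⁶ = 729 falls short of 39908/23 but 3⁷ = 2187 reaches it, so n = 7.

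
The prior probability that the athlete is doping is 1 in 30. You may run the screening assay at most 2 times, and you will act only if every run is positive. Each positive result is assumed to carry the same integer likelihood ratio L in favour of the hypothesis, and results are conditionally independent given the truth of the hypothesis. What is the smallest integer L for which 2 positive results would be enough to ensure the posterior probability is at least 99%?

54

Prior odds = (1/30)/(29/30) = 1/29.
Target odds = 0.99/0.01 = 99.
Need L² ≥ 99 ÷ (1/29) = 2871.
53² = 2809 < 2871 ≤ 2916 = 54², so L = 54.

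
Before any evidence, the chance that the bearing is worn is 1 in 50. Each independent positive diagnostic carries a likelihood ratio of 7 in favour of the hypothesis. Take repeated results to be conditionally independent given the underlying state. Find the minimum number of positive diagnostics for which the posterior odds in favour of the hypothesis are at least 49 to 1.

4

Prior odds = 0.02/0.98 = 1/49.
Likelihood ratio per positive diagnostic = 7.
Target odds = 49.
Require 7ⁿ ≥ 49 ÷ (1/49) = 2401.
7³ = 343 falls short of 2401 but 7⁴ = 2401 reaches it, so n = 4.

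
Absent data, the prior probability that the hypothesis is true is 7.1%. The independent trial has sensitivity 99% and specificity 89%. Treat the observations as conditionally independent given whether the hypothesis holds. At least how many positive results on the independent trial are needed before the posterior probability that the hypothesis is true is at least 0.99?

4

Prior odds = 0.071/0.929 = 71/929.
False-positive rate = 1 − 0.89 = 0.11; likelihood ratio of a positive = 0.99/0.11 = 9.
Target odds: 0.99 ÷ 0.01 = 99.
Need (71/929) × 9ⁿ ≥ 99, i.e. 9ⁿ ≥ 91971/71.
9³ = 729 falls short of 91971/71 but 9⁴ = 6561 reaches it, so n = 4.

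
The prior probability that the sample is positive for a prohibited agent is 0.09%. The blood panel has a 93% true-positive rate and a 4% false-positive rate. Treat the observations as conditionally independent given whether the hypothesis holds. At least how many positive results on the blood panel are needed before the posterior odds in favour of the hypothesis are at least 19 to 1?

Prior odds: 0.0009 ÷ 0.9991 = 9/9991.
Likelihood ratio of a positive result = 0.93/0.04 = 23.25.
Target odds = 19.
Need (9/9991) × 23.25ⁿ ≥ 19, i.e. 23.25ⁿ ≥ 189829/9.
23.25³ = 804357/64 falls short of 189829/9 but 23.25⁴ = 74805201/256 reaches it, so n = 4.

4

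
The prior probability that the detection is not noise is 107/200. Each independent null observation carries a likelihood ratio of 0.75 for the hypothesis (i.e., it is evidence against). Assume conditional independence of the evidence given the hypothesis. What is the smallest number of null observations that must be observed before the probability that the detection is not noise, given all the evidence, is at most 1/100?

Prior odds = 0.535/0.465 = 107/93.
Likelihood ratio per null observation = 0.75.
Target posterior odds = 0.01/0.99 = 1/99.
Require 0.75ⁿ ≤ 1/99 ÷ (107/93) = 31/3531.
0.75¹⁶ ≈0.0100226 is still above 31/3531 but 0.75¹⁷ ≈0.00751695 is at or below it, so n = 17.

17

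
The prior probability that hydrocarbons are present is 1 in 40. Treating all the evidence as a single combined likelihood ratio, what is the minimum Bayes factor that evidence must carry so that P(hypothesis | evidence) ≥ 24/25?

936

Prior odds = 0.025/0.975 = 1/39.
Target odds = 0.96/0.04 = 24.
Required Bayes factor = 24 ÷ (1/39) = 936.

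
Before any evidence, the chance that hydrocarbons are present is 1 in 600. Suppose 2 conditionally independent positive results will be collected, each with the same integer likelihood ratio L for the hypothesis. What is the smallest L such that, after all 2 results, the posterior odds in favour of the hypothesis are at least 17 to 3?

Prior odds = (1/600)/(599/600) = 1/599.
Target odds = 17/3.
Need L² ≥ 17/3 ÷ (1/599) = 10183/3.
58² = 3364 < 10183/3 ≤ 3481 = 59², so L = 59.

59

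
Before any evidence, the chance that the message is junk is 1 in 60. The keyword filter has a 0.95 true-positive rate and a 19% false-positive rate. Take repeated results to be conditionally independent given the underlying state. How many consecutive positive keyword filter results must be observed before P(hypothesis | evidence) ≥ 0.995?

6

Prior odds = (1/60)/(59/60) = 1/59.
Likelihood ratio of a positive result = 0.95/0.19 = 5.
Target posterior odds = 0.995/0.005 = 199.
Require 5ⁿ ≥ 199 ÷ (1/59) = 11741.
5⁵ = 3125 falls short of 11741 but 5⁶ = 15625 reaches it, so n = 6.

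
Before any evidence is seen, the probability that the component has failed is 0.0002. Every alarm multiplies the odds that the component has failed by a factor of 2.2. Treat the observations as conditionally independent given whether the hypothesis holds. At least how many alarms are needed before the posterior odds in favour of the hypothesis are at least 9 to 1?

14

Prior odds: 0.0002 ÷ 0.9998 = 1/4999.
Likelihood ratio per alarm = 2.2.
Target odds = 9.
Need (1/4999) × 2.2ⁿ ≥ 9, i.e. 2.2ⁿ ≥ 44991.
2.2¹³ ≈28281 falls short of 44991 but 2.2¹⁴ ≈62218.2 reaches it, so n = 14.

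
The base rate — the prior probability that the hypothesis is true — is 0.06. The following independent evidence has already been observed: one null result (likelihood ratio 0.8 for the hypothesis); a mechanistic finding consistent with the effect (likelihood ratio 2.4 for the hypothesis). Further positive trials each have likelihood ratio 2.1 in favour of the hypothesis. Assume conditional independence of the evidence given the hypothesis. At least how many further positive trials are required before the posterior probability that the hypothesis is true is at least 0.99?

Prior odds = 0.06/0.94 = 3/47.
Combined Bayes factor of the evidence already in hand = 0.8 × 2.4 = 1.92.
Odds after that evidence = (3/47) × 1.92 = 144/1175.
Target odds = 0.99/0.01 = 99.
Need 2.1ⁿ ≥ 99 ÷ (144/1175) = 807.8125.
2.1⁹ ≈794.28 falls short of 807.8125 but 2.1¹⁰ ≈1667.99 reaches it, so n = 10.

10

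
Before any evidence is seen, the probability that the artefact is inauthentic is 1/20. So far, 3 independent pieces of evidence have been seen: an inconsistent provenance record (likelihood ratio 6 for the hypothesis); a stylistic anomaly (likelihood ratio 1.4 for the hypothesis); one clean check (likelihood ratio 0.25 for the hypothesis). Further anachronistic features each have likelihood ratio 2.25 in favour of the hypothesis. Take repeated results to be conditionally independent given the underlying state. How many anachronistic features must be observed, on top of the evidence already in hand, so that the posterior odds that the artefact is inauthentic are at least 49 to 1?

8

Prior odds = 0.05/0.95 = 1/19.
Combined Bayes factor of the evidence already in hand = 6 × 1.4 × 0.25 = 2.1.
Odds after that evidence = (1/19) × 2.1 = 21/190.
Target odds = 49.
Need 2.25ⁿ ≥ 49 ÷ (21/190) = 1330/3.
2.25⁷ = 4782969/16384 falls short of 1330/3 but 2.25⁸ = 43046721/65536 reaches it, so n = 8.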